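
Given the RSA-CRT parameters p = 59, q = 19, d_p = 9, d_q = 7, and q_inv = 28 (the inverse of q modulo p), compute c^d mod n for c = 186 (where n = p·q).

1001

m₁ = c^(d_p) mod p: c ≡ 9 (mod 59), and 9^9 mod 59 = 57.
m₂ = c^(d_q) mod q: c ≡ 15 (mod 19), and 15^7 mod 19 = 13.
h = q_inv·(m₁ − m₂) mod p = 28·(57 − 13) mod 59 = 52.
m = m₂ + h·q = 13 + 52·19 = 1001.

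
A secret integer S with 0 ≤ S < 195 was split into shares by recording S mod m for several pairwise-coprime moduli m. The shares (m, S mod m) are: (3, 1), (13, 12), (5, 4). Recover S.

From S ≡ 1 (mod 3) write S = 1 + 3t. Substituting into S ≡ 12 (mod 13) gives 3t ≡ 11 (mod 13), and since 3⁻¹ ≡ 9 (mod 13), t ≡ 8. Hence S ≡ 1 + 3·8 = 25 (mod 39).
From S ≡ 25 (mod 39) write S = 25 + 39t. Substituting into S ≡ 4 (mod 5) gives 39t ≡ 4 (mod 5), and since 4⁻¹ ≡ 4 (mod 5), t ≡ 1. Hence S ≡ 25 + 39·1 = 64 (mod 195).

64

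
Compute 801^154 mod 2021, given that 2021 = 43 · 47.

Mod 43: 801 ≡ 27; by Fermat, exponent reduces to 154 mod 42 = 28; 27^28 ≡ 1 (mod 43).
Mod 47: 801 ≡ 2; by Fermat, exponent reduces to 154 mod 46 = 16; 2^16 ≡ 18 (mod 47).
Combine by CRT: x ≡ 1 (mod 43), x ≡ 18 (mod 47) ⇒ x ≡ 1334 (mod 2021).

1334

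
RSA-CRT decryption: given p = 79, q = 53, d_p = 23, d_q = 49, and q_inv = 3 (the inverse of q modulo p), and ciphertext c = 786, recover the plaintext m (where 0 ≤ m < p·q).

1215

m₁ = c^(d_p) mod p: c ≡ 75 (mod 79), and 75^23 mod 79 = 30.
m₂ = c^(d_q) mod q: c ≡ 44 (mod 53), and 44^49 mod 53 = 49.
h = q_inv·(m₁ − m₂) mod p = 3·(30 − 49) mod 79 = 22.
m = m₂ + h·q = 49 + 22·53 = 1215.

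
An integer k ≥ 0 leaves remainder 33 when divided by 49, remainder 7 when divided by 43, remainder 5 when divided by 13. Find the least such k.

4737

From k ≡ 33 (mod 49) write k = 33 + 49t. Substituting into k ≡ 7 (mod 43) gives 49t ≡ 17 (mod 43), and since 6⁻¹ ≡ 36 (mod 43), t ≡ 10. Hence k ≡ 33 + 49·10 = 523 (mod 2107).
From k ≡ 523 (mod 2107) write k = 523 + 2107t. Substituting into k ≡ 5 (mod 13) gives 2107t ≡ 2 (mod 13), and since 1⁻¹ ≡ 1 (mod 13), t ≡ 2. Hence k ≡ 523 + 2107·2 = 4737 (mod 27391).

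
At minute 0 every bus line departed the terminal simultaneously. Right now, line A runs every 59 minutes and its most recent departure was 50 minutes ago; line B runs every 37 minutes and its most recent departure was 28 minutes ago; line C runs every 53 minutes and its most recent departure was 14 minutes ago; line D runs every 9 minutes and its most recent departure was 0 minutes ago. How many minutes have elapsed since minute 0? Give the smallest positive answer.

687636

The moduli are pairwise coprime; N = 59·37·53·9 = 1041291.
N/59 = 17649; 17649 ≡ 8 (mod 59); 8·37 ≡ 1, so inverse 37.
N/37 = 28143; 28143 ≡ 23 (mod 37); 23·29 ≡ 1, so inverse 29.
N/53 = 19647; 19647 ≡ 37 (mod 53); 37·43 ≡ 1, so inverse 43.
N/9 = 115699; 115699 ≡ 4 (mod 9); 4·7 ≡ 1, so inverse 7.
t ≡ 50·17649·37 + 28·28143·29 + 14·19647·43 + 0·115699·7 = 67330260.
67330260 mod 1041291 = 687636.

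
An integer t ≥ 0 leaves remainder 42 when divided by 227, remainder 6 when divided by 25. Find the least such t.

From t ≡ 42 (mod 227) write t = 42 + 227s. Substituting into t ≡ 6 (mod 25) gives 227s ≡ 14 (mod 25), and since 2⁻¹ ≡ 13 (mod 25), s ≡ 7. Hence t ≡ 42 + 227·7 = 1631 (mod 5675).

1631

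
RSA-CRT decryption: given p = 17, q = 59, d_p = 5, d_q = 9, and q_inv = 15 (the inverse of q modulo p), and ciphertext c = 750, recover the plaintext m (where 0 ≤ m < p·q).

270

m₁ = c^(d_p) mod p: c ≡ 2 (mod 17), and 2^5 mod 17 = 15.
m₂ = c^(d_q) mod q: c ≡ 42 (mod 59), and 42^9 mod 59 = 34.
h = q_inv·(m₁ − m₂) mod p = 15·(15 − 34) mod 17 = 4.
m = m₂ + h·q = 34 + 4·59 = 270.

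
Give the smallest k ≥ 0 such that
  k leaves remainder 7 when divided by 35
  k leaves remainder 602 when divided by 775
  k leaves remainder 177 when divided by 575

103677

Combine the congruences pairwise.
gcd(35, 775) = 5 and 5 | (602 − 7), so the pair is consistent; merging gives k ≡ 602 (mod 5425), where 5425 = lcm(35, 775).
gcd(5425, 575) = 25 and 25 | (177 − 602), so the pair is consistent; merging gives k ≡ 103677 (mod 124775), where 124775 = lcm(5425, 575).
The solution is unique modulo lcm(35, 775, 575) = 124775.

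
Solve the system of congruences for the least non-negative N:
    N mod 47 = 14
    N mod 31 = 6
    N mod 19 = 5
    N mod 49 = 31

1170690

The moduli are pairwise coprime; M = 47·31·19·49 = 1356467.
M/47 = 28861; 28861 ≡ 3 (mod 47); 3·16 ≡ 1, so inverse 16.
M/31 = 43757; 43757 ≡ 16 (mod 31); 16·2 ≡ 1, so inverse 2.
M/19 = 71393; 71393 ≡ 10 (mod 19); 10·2 ≡ 1, so inverse 2.
M/49 = 27683; 27683 ≡ 47 (mod 49); 47·24 ≡ 1, so inverse 24.
N ≡ 14·28861·16 + 6·43757·2 + 5·71393·2 + 31·27683·24 = 28300030.
28300030 mod 1356467 = 1170690.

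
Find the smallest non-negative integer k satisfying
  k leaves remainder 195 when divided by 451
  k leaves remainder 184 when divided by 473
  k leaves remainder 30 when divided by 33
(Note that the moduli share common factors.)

48903

gcd(451, 473) = 11 and 11 | (184 − 195), so the pair is consistent; merging gives k ≡ 10117 (mod 19393), where 19393 = lcm(451, 473).
gcd(19393, 33) = 11 and 11 | (30 − 10117), so the pair is consistent; merging gives k ≡ 48903 (mod 58179), where 58179 = lcm(19393, 33).
The solution is unique modulo lcm(451, 473, 33) = 58179.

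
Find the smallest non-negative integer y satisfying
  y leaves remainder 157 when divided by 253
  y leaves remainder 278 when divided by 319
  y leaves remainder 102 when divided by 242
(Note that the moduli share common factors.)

15590

Combine the congruences pairwise.
gcd(253, 319) = 11 and 11 | (278 − 157), so the pair is consistent; merging gives y ≡ 916 (mod 7337), where 7337 = lcm(253, 319).
gcd(7337, 242) = 11 and 11 | (102 − 916), so the pair is consistent; merging gives y ≡ 15590 (mod 161414), where 161414 = lcm(7337, 242).
The solution is unique modulo lcm(253, 319, 242) = 161414.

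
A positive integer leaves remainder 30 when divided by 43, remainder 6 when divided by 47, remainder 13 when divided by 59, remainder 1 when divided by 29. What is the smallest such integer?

The moduli are pairwise coprime; N = 43·47·59·29 = 3457931.
N/43 = 80417; 80417 ≡ 7 (mod 43); 7·37 ≡ 1, so inverse 37.
N/47 = 73573; 73573 ≡ 18 (mod 47); 18·34 ≡ 1, so inverse 34.
N/59 = 58609; 58609 ≡ 22 (mod 59); 22·51 ≡ 1, so inverse 51.
N/29 = 119239; 119239 ≡ 20 (mod 29); 20·16 ≡ 1, so inverse 16.
x ≡ 30·80417·37 + 6·73573·34 + 13·58609·51 + 1·119239·16 = 145037353.
145037353 mod 3457931 = 3262182.

3262182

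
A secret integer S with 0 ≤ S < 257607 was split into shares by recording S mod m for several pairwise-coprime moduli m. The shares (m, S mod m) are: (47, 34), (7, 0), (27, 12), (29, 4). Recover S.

From S ≡ 34 (mod 47) write S = 34 + 47t. Substituting into S ≡ 0 (mod 7) gives 47t ≡ 1 (mod 7), and since 5⁻¹ ≡ 3 (mod 7), t ≡ 3. Hence S ≡ 34 + 47·3 = 175 (mod 329).
From S ≡ 175 (mod 329) write S = 175 + 329t. Substituting into S ≡ 12 (mod 27) gives 329t ≡ 26 (mod 27), and since 5⁻¹ ≡ 11 (mod 27), t ≡ 16. Hence S ≡ 175 + 329·16 = 5439 (mod 8883).
From S ≡ 5439 (mod 8883) write S = 5439 + 8883t. Substituting into S ≡ 4 (mod 29) gives 8883t ≡ 17 (mod 29), and since 9⁻¹ ≡ 13 (mod 29), t ≡ 18. Hence S ≡ 5439 + 8883·18 = 165333 (mod 257607).

165333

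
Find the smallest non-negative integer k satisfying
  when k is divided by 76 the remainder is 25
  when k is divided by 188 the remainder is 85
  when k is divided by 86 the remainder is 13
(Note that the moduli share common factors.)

116457

gcd(76, 188) = 4 and 4 | (85 − 25), so the pair is consistent; merging gives k ≡ 2153 (mod 3572), where 3572 = lcm(76, 188).
gcd(3572, 86) = 2 and 2 | (13 − 2153), so the pair is consistent; merging gives k ≡ 116457 (mod 153596), where 153596 = lcm(3572, 86).
The solution is unique modulo lcm(76, 188, 86) = 153596.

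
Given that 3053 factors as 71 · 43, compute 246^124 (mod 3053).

Mod 71: 246 ≡ 33; by Fermat, exponent reduces to 124 mod 70 = 54; 33^54 ≡ 29 (mod 71).
Mod 43: 246 ≡ 31; by Fermat, exponent reduces to 124 mod 42 = 40; 31^40 ≡ 23 (mod 43).
Combine by CRT: x ≡ 29 (mod 71), x ≡ 23 (mod 43) ⇒ x ≡ 668 (mod 3053).

668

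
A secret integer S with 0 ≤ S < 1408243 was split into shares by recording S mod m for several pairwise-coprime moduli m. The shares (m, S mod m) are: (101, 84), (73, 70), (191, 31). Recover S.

From S ≡ 84 (mod 101) write S = 84 + 101t. Substituting into S ≡ 70 (mod 73) gives 101t ≡ 59 (mod 73), and since 28⁻¹ ≡ 60 (mod 73), t ≡ 36. Hence S ≡ 84 + 101·36 = 3720 (mod 7373).
From S ≡ 3720 (mod 7373) write S = 3720 + 7373t. Substituting into S ≡ 31 (mod 191) gives 7373t ≡ 131 (mod 191), and since 115⁻¹ ≡ 98 (mod 191), t ≡ 41. Hence S ≡ 3720 + 7373·41 = 306013 (mod 1408243).

306013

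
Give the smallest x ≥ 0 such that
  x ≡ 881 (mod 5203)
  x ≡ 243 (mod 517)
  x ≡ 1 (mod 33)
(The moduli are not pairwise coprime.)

gcd(5203, 517) = 11 and 11 | (243 − 881), so the pair is consistent; merging gives x ≡ 63317 (mod 244541), where 244541 = lcm(5203, 517).
gcd(244541, 33) = 11 and 11 | (1 − 63317), so the pair is consistent; merging gives x ≡ 307858 (mod 733623), where 733623 = lcm(244541, 33).
The solution is unique modulo lcm(5203, 517, 33) = 733623.

307858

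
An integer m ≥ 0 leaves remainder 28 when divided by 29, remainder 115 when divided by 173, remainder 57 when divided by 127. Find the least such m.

55302

Combine the congruences pairwise.
From m ≡ 28 (mod 29) write m = 28 + 29t. Substituting into m ≡ 115 (mod 173) gives 29t ≡ 87 (mod 173), and since 29⁻¹ ≡ 6 (mod 173), t ≡ 3. Hence m ≡ 28 + 29·3 = 115 (mod 5017).
From m ≡ 115 (mod 5017) write m = 115 + 5017t. Substituting into m ≡ 57 (mod 127) gives 5017t ≡ 69 (mod 127), and since 64⁻¹ ≡ 2 (mod 127), t ≡ 11. Hence m ≡ 115 + 5017·11 = 55302 (mod 637159).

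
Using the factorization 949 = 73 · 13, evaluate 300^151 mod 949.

300

Mod 73: 300 ≡ 8; by Fermat, exponent reduces to 151 mod 72 = 7; 8^7 ≡ 8 (mod 73).
Mod 13: 300 ≡ 1; by Fermat, exponent reduces to 151 mod 12 = 7; 1^7 ≡ 1 (mod 13).
Combine by CRT: x ≡ 8 (mod 73), x ≡ 1 (mod 13) ⇒ x ≡ 300 (mod 949).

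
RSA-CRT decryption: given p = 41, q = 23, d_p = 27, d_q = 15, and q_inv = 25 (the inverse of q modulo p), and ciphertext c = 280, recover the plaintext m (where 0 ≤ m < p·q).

509

m₁ = c^(d_p) mod p: c ≡ 34 (mod 41), and 34^27 mod 41 = 17.
m₂ = c^(d_q) mod q: c ≡ 4 (mod 23), and 4^15 mod 23 = 3.
h = q_inv·(m₁ − m₂) mod p = 25·(17 − 3) mod 41 = 22.
m = m₂ + h·q = 3 + 22·23 = 509.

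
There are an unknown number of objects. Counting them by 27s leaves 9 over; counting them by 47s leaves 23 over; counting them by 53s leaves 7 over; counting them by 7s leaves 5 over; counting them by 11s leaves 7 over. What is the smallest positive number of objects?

293256

From N ≡ 9 (mod 27) write N = 9 + 27t. Substituting into N ≡ 23 (mod 47) gives 27t ≡ 14 (mod 47), and since 27⁻¹ ≡ 7 (mod 47), t ≡ 4. Hence N ≡ 9 + 27·4 = 117 (mod 1269).
From N ≡ 117 (mod 1269) write N = 117 + 1269t. Substituting into N ≡ 7 (mod 53) gives 1269t ≡ 49 (mod 53), and since 50⁻¹ ≡ 35 (mod 53), t ≡ 19. Hence N ≡ 117 + 1269·19 = 24228 (mod 67257).
From N ≡ 24228 (mod 67257) write N = 24228 + 67257t. Substituting into N ≡ 5 (mod 7) gives 67257t ≡ 4 (mod 7), and since 1⁻¹ ≡ 1 (mod 7), t ≡ 4. Hence N ≡ 24228 + 67257·4 = 293256 (mod 470799).
From N ≡ 293256 (mod 470799) write N = 293256 + 470799t. Substituting into N ≡ 7 (mod 11) gives 470799t ≡ 0 (mod 11), and since 10⁻¹ ≡ 10 (mod 11), t ≡ 0. Hence N ≡ 293256 + 470799·0 = 293256 (mod 5178789).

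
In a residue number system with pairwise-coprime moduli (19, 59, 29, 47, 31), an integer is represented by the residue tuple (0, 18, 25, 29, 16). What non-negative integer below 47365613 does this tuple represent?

The moduli are pairwise coprime; N = 19·59·29·47·31 = 47365613.
N/19 = 2492927; 2492927 ≡ 13 (mod 19); 13·3 ≡ 1, so inverse 3.
N/59 = 802807; 802807 ≡ 53 (mod 59); 53·49 ≡ 1, so inverse 49.
N/29 = 1633297; 1633297 ≡ 17 (mod 29); 17·12 ≡ 1, so inverse 12.
N/47 = 1007779; 1007779 ≡ 5 (mod 47); 5·19 ≡ 1, so inverse 19.
N/31 = 1527923; 1527923 ≡ 26 (mod 31); 26·6 ≡ 1, so inverse 6.
x ≡ 0·2492927·3 + 18·802807·49 + 25·1633297·12 + 29·1007779·19 + 16·1527923·6 = 1900031711.
1900031711 mod 47365613 = 5407191.

5407191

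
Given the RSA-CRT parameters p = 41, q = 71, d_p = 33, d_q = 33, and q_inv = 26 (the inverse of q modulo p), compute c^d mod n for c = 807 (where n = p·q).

1159

m₁ = c^(d_p) mod p: c ≡ 28 (mod 41), and 28^33 mod 41 = 11.
m₂ = c^(d_q) mod q: c ≡ 26 (mod 71), and 26^33 mod 71 = 23.
h = q_inv·(m₁ − m₂) mod p = 26·(11 − 23) mod 41 = 16.
m = m₂ + h·q = 23 + 16·71 = 1159.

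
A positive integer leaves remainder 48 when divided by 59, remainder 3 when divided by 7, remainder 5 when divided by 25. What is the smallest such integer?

The moduli are pairwise coprime; M = 59·7·25 = 10325.
M/59 = 175; 175 ≡ 57 (mod 59); 57·29 ≡ 1, so inverse 29.
M/7 = 1475; 1475 ≡ 5 (mod 7); 5·3 ≡ 1, so inverse 3.
M/25 = 413; 413 ≡ 13 (mod 25); 13·2 ≡ 1, so inverse 2.
n ≡ 48·175·29 + 3·1475·3 + 5·413·2 = 261005.
261005 mod 10325 = 2880.

2880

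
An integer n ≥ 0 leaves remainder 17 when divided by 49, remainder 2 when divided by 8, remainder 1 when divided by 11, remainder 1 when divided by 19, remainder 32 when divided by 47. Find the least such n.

3810698

From n ≡ 17 (mod 49) write n = 17 + 49t. Substituting into n ≡ 2 (mod 8) gives 49t ≡ 1 (mod 8), and since 1⁻¹ ≡ 1 (mod 8), t ≡ 1. Hence n ≡ 17 + 49·1 = 66 (mod 392).
From n ≡ 66 (mod 392) write n = 66 + 392t. Substituting into n ≡ 1 (mod 11) gives 392t ≡ 1 (mod 11), and since 7⁻¹ ≡ 8 (mod 11), t ≡ 8. Hence n ≡ 66 + 392·8 = 3202 (mod 4312).
From n ≡ 3202 (mod 4312) write n = 3202 + 4312t. Substituting into n ≡ 1 (mod 19) gives 4312t ≡ 10 (mod 19), and since 18⁻¹ ≡ 18 (mod 19), t ≡ 9. Hence n ≡ 3202 + 4312·9 = 42010 (mod 81928).
From n ≡ 42010 (mod 81928) write n = 42010 + 81928t. Substituting into n ≡ 32 (mod 47) gives 81928t ≡ 40 (mod 47), and since 7⁻¹ ≡ 27 (mod 47), t ≡ 46. Hence n ≡ 42010 + 81928·46 = 3810698 (mod 3850616).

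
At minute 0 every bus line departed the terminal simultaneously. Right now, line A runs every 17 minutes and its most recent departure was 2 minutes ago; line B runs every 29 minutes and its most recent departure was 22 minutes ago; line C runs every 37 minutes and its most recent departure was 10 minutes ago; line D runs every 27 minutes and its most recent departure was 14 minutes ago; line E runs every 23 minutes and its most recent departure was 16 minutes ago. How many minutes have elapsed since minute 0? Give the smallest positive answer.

554270

Combine the congruences pairwise.
From t ≡ 2 (mod 17) write t = 2 + 17s. Substituting into t ≡ 22 (mod 29) gives 17s ≡ 20 (mod 29), and since 17⁻¹ ≡ 12 (mod 29), s ≡ 8. Hence t ≡ 2 + 17·8 = 138 (mod 493).
From t ≡ 138 (mod 493) write t = 138 + 493s. Substituting into t ≡ 10 (mod 37) gives 493s ≡ 20 (mod 37), and since 12⁻¹ ≡ 34 (mod 37), s ≡ 14. Hence t ≡ 138 + 493·14 = 7040 (mod 18241).
From t ≡ 7040 (mod 18241) write t = 7040 + 18241s. Substituting into t ≡ 14 (mod 27) gives 18241s ≡ 21 (mod 27), and since 16⁻¹ ≡ 22 (mod 27), s ≡ 3. Hence t ≡ 7040 + 18241·3 = 61763 (mod 492507).
From t ≡ 61763 (mod 492507) write t = 61763 + 492507s. Substituting into t ≡ 16 (mod 23) gives 492507s ≡ 8 (mod 23), and since 8⁻¹ ≡ 3 (mod 23), s ≡ 1. Hence t ≡ 61763 + 492507·1 = 554270 (mod 11327661).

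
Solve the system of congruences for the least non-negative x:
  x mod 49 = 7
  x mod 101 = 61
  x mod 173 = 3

The moduli are pairwise coprime; N = 49·101·173 = 856177.
N/49 = 17473; 17473 ≡ 29 (mod 49); 29·22 ≡ 1, so inverse 22.
N/101 = 8477; 8477 ≡ 94 (mod 101); 94·72 ≡ 1, so inverse 72.
N/173 = 4949; 4949 ≡ 105 (mod 173); 105·145 ≡ 1, so inverse 145.
x ≡ 7·17473·22 + 61·8477·72 + 3·4949·145 = 42074641.
42074641 mod 856177 = 121968.

121968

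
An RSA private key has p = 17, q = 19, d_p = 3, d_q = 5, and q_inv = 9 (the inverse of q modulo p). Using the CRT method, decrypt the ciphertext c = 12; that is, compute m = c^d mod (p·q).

m₁ = c^(d_p) mod p: c ≡ 12 (mod 17), and 12^3 mod 17 = 11.
m₂ = c^(d_q) mod q: c ≡ 12 (mod 19), and 12^5 mod 19 = 8.
h = q_inv·(m₁ − m₂) mod p = 9·(11 − 8) mod 17 = 10.
m = m₂ + h·q = 8 + 10·19 = 198.

198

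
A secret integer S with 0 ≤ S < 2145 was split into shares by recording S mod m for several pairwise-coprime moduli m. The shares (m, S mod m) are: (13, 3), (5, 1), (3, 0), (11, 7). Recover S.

From S ≡ 3 (mod 13) write S = 3 + 13t. Substituting into S ≡ 1 (mod 5) gives 13t ≡ 3 (mod 5), and since 3⁻¹ ≡ 2 (mod 5), t ≡ 1. Hence S ≡ 3 + 13·1 = 16 (mod 65).
From S ≡ 16 (mod 65) write S = 16 + 65t. Substituting into S ≡ 0 (mod 3) gives 65t ≡ 2 (mod 3), and since 2⁻¹ ≡ 2 (mod 3), t ≡ 1. Hence S ≡ 16 + 65·1 = 81 (mod 195).
From S ≡ 81 (mod 195) write S = 81 + 195t. Substituting into S ≡ 7 (mod 11) gives 195t ≡ 3 (mod 11), and since 8⁻¹ ≡ 7 (mod 11), t ≡ 10. Hence S ≡ 81 + 195·10 = 2031 (mod 2145).

2031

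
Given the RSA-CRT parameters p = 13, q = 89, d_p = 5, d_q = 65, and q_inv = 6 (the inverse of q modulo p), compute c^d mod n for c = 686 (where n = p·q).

m₁ = c^(d_p) mod p: c ≡ 10 (mod 13), and 10^5 mod 13 = 4.
m₂ = c^(d_q) mod q: c ≡ 63 (mod 89), and 63^65 mod 89 = 74.
h = q_inv·(m₁ − m₂) mod p = 6·(4 − 74) mod 13 = 9.
m = m₂ + h·q = 74 + 9·89 = 875.

875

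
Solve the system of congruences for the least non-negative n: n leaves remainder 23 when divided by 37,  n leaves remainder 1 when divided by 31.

652

From n ≡ 23 (mod 37) write n = 23 + 37t. Substituting into n ≡ 1 (mod 31) gives 37t ≡ 9 (mod 31), and since 6⁻¹ ≡ 26 (mod 31), t ≡ 17. Hence n ≡ 23 + 37·17 = 652 (mod 1147).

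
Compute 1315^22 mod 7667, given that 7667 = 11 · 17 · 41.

Mod 11: 1315 ≡ 6; by Fermat, exponent reduces to 22 mod 10 = 2; 6^2 ≡ 3 (mod 11).
Mod 17: 1315 ≡ 6; by Fermat, exponent reduces to 22 mod 16 = 6; 6^6 ≡ 8 (mod 17).
Mod 41: 1315 ≡ 3; 3^22 ≡ 32 (mod 41).
Combine by CRT: x ≡ 3 (mod 11), x ≡ 8 (mod 17), x ≡ 32 (mod 41) ⇒ x ≡ 2082 (mod 7667).

2082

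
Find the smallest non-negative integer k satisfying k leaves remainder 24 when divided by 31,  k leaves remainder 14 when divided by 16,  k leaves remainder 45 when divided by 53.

17694

Combine the congruences pairwise.
From k ≡ 24 (mod 31) write k = 24 + 31t. Substituting into k ≡ 14 (mod 16) gives 31t ≡ 6 (mod 16), and since 15⁻¹ ≡ 15 (mod 16), t ≡ 10. Hence k ≡ 24 + 31·10 = 334 (mod 496).
From k ≡ 334 (mod 496) write k = 334 + 496t. Substituting into k ≡ 45 (mod 53) gives 496t ≡ 29 (mod 53), and since 19⁻¹ ≡ 14 (mod 53), t ≡ 35. Hence k ≡ 334 + 496·35 = 17694 (mod 26288).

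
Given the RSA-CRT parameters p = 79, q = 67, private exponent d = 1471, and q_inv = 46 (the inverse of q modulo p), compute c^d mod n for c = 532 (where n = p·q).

3114

d_p = d mod (p−1) = 1471 mod 78 = 67; d_q = d mod (q−1) = 19.
m₁ = c^(d_p) mod p: c ≡ 58 (mod 79), and 58^67 mod 79 = 33.
m₂ = c^(d_q) mod q: c ≡ 63 (mod 67), and 63^19 mod 67 = 32.
h = q_inv·(m₁ − m₂) mod p = 46·(33 − 32) mod 79 = 46.
m = m₂ + h·q = 32 + 46·67 = 3114.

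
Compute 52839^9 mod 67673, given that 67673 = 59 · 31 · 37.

51799

Mod 59: 52839 ≡ 34; 34^9 ≡ 56 (mod 59).
Mod 31: 52839 ≡ 15; 15^9 ≡ 29 (mod 31).
Mod 37: 52839 ≡ 3; 3^9 ≡ 36 (mod 37).
Combine by CRT: x ≡ 56 (mod 59), x ≡ 29 (mod 31), x ≡ 36 (mod 37) ⇒ x ≡ 51799 (mod 67673).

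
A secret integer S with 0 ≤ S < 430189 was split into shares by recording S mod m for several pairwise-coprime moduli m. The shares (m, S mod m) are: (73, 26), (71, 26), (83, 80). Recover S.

368019

Combine the congruences pairwise.
From S ≡ 26 (mod 73) write S = 26 + 73t. Substituting into S ≡ 26 (mod 71) gives 73t ≡ 0 (mod 71), and since 2⁻¹ ≡ 36 (mod 71), t ≡ 0. Hence S ≡ 26 + 73·0 = 26 (mod 5183).
From S ≡ 26 (mod 5183) write S = 26 + 5183t. Substituting into S ≡ 80 (mod 83) gives 5183t ≡ 54 (mod 83), and since 37⁻¹ ≡ 9 (mod 83), t ≡ 71. Hence S ≡ 26 + 5183·71 = 368019 (mod 430189).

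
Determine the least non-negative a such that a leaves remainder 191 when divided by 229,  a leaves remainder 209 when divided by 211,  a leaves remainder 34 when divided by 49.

The moduli are pairwise coprime; N = 229·211·49 = 2367631.
N/229 = 10339; 10339 ≡ 34 (mod 229); 34·128 ≡ 1, so inverse 128.
N/211 = 11221; 11221 ≡ 38 (mod 211); 38·50 ≡ 1, so inverse 50.
N/49 = 48319; 48319 ≡ 5 (mod 49); 5·10 ≡ 1, so inverse 10.
a ≡ 191·10339·128 + 209·11221·50 + 34·48319·10 = 386455782.
386455782 mod 2367631 = 531929.

531929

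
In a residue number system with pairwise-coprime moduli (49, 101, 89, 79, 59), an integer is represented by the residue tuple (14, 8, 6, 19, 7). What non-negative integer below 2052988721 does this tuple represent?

The moduli are pairwise coprime; N = 49·101·89·79·59 = 2052988721.
N/49 = 41897729; 41897729 ≡ 34 (mod 49); 34·13 ≡ 1, so inverse 13.
N/101 = 20326621; 20326621 ≡ 68 (mod 101); 68·52 ≡ 1, so inverse 52.
N/89 = 23067289; 23067289 ≡ 2 (mod 89); 2·45 ≡ 1, so inverse 45.
N/79 = 25987199; 25987199 ≡ 70 (mod 79); 70·35 ≡ 1, so inverse 35.
N/59 = 34796419; 34796419 ≡ 48 (mod 59); 48·16 ≡ 1, so inverse 16.
x ≡ 14·41897729·13 + 8·20326621·52 + 6·23067289·45 + 19·25987199·35 + 7·34796419·16 = 43488115307.
43488115307 mod 2052988721 = 375352166.

375352166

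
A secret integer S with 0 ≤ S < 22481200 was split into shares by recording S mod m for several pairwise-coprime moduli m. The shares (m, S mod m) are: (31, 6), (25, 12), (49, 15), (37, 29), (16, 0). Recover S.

The moduli are pairwise coprime; N = 31·25·49·37·16 = 22481200.
N/31 = 725200; 725200 ≡ 17 (mod 31); 17·11 ≡ 1, so inverse 11.
N/25 = 899248; 899248 ≡ 23 (mod 25); 23·12 ≡ 1, so inverse 12.
N/49 = 458800; 458800 ≡ 13 (mod 49); 13·34 ≡ 1, so inverse 34.
N/37 = 607600; 607600 ≡ 23 (mod 37); 23·29 ≡ 1, so inverse 29.
N/16 = 1405075; 1405075 ≡ 3 (mod 16); 3·11 ≡ 1, so inverse 11.
S ≡ 6·725200·11 + 12·899248·12 + 15·458800·34 + 29·607600·29 + 0·1405075·11 = 922334512.
922334512 mod 22481200 = 605312.

605312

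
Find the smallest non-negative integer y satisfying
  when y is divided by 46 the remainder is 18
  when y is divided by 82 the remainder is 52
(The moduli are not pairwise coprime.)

gcd(46, 82) = 2 and 2 | (52 − 18), so the pair is consistent; merging gives y ≡ 708 (mod 1886), where 1886 = lcm(46, 82).
The solution is unique modulo lcm(46, 82) = 1886.

708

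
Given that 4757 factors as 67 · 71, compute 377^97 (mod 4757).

2683

Mod 67: 377 ≡ 42; by Fermat, exponent reduces to 97 mod 66 = 31; 42^31 ≡ 3 (mod 67).
Mod 71: 377 ≡ 22; by Fermat, exponent reduces to 97 mod 70 = 27; 22^27 ≡ 56 (mod 71).
Combine by CRT: x ≡ 3 (mod 67), x ≡ 56 (mod 71) ⇒ x ≡ 2683 (mod 4757).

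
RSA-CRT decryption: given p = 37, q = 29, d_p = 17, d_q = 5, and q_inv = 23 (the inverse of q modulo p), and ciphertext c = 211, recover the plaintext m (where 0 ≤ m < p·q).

m₁ = c^(d_p) mod p: c ≡ 26 (mod 37), and 26^17 mod 37 = 10.
m₂ = c^(d_q) mod q: c ≡ 8 (mod 29), and 8^5 mod 29 = 27.
h = q_inv·(m₁ − m₂) mod p = 23·(10 − 27) mod 37 = 16.
m = m₂ + h·q = 27 + 16·29 = 491.

491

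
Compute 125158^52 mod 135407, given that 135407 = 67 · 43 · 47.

Mod 67: 125158 ≡ 2; 2^52 ≡ 54 (mod 67).
Mod 43: 125158 ≡ 28; by Fermat, exponent reduces to 52 mod 42 = 10; 28^10 ≡ 25 (mod 43).
Mod 47: 125158 ≡ 44; by Fermat, exponent reduces to 52 mod 46 = 6; 44^6 ≡ 24 (mod 47).
Combine by CRT: x ≡ 54 (mod 67), x ≡ 25 (mod 43), x ≡ 24 (mod 47) ⇒ x ≡ 83402 (mod 135407).

83402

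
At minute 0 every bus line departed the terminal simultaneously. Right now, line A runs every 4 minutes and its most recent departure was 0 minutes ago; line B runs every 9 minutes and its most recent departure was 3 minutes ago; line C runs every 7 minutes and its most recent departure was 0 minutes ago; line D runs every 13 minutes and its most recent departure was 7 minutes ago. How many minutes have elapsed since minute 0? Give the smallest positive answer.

The moduli are pairwise coprime; N = 4·9·7·13 = 3276.
N/4 = 819; 819 ≡ 3 (mod 4); 3·3 ≡ 1, so inverse 3.
N/9 = 364; 364 ≡ 4 (mod 9); 4·7 ≡ 1, so inverse 7.
N/7 = 468; 468 ≡ 6 (mod 7); 6·6 ≡ 1, so inverse 6.
N/13 = 252; 252 ≡ 5 (mod 13); 5·8 ≡ 1, so inverse 8.
t ≡ 0·819·3 + 3·364·7 + 0·468·6 + 7·252·8 = 21756.
21756 mod 3276 = 2100.

2100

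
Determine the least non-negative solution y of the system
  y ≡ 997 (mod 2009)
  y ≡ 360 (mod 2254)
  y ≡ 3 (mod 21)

gcd(2009, 2254) = 49 and 49 | (360 − 997), so the pair is consistent; merging gives y ≡ 43186 (mod 92414), where 92414 = lcm(2009, 2254).
gcd(92414, 21) = 7 and 7 | (3 − 43186), so the pair is consistent; merging gives y ≡ 135600 (mod 277242), where 277242 = lcm(92414, 21).
The solution is unique modulo lcm(2009, 2254, 21) = 277242.

135600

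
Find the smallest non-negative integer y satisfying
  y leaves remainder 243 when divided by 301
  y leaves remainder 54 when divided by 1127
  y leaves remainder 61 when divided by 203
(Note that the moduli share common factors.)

120643

Combine the congruences pairwise.
gcd(301, 1127) = 7 and 7 | (54 − 243), so the pair is consistent; merging gives y ≡ 23721 (mod 48461), where 48461 = lcm(301, 1127).
gcd(48461, 203) = 7 and 7 | (61 − 23721), so the pair is consistent; merging gives y ≡ 120643 (mod 1405369), where 1405369 = lcm(48461, 203).
The solution is unique modulo lcm(301, 1127, 203) = 1405369.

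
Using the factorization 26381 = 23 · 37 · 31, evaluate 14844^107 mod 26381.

15630

Mod 23: 14844 ≡ 9; by Fermat, exponent reduces to 107 mod 22 = 19; 9^19 ≡ 13 (mod 23).
Mod 37: 14844 ≡ 7; by Fermat, exponent reduces to 107 mod 36 = 35; 7^35 ≡ 16 (mod 37).
Mod 31: 14844 ≡ 26; by Fermat, exponent reduces to 107 mod 30 = 17; 26^17 ≡ 6 (mod 31).
Combine by CRT: x ≡ 13 (mod 23), x ≡ 16 (mod 37), x ≡ 6 (mod 31) ⇒ x ≡ 15630 (mod 26381).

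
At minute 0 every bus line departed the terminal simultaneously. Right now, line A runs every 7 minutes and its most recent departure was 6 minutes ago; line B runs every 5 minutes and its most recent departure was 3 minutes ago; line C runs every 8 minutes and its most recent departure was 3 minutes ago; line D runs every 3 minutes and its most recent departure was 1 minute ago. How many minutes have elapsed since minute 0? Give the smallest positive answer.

The moduli are pairwise coprime; N = 7·5·8·3 = 840.
N/7 = 120; 120 ≡ 1 (mod 7), inverse 1.
N/5 = 168; 168 ≡ 3 (mod 5); 3·2 ≡ 1, so inverse 2.
N/8 = 105; 105 ≡ 1 (mod 8), inverse 1.
N/3 = 280; 280 ≡ 1 (mod 3), inverse 1.
t ≡ 6·120·1 + 3·168·2 + 3·105·1 + 1·280·1 = 2323.
2323 mod 840 = 643.

643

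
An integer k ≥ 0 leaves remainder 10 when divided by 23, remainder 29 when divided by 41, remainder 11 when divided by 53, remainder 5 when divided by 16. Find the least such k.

Combine the congruences pairwise.
From k ≡ 10 (mod 23) write k = 10 + 23t. Substituting into k ≡ 29 (mod 41) gives 23t ≡ 19 (mod 41), and since 23⁻¹ ≡ 25 (mod 41), t ≡ 24. Hence k ≡ 10 + 23·24 = 562 (mod 943).
From k ≡ 562 (mod 943) write k = 562 + 943t. Substituting into k ≡ 11 (mod 53) gives 943t ≡ 32 (mod 53), and since 42⁻¹ ≡ 24 (mod 53), t ≡ 26. Hence k ≡ 562 + 943·26 = 25080 (mod 49979).
From k ≡ 25080 (mod 49979) write k = 25080 + 49979t. Substituting into k ≡ 5 (mod 16) gives 49979t ≡ 13 (mod 16), and since 11⁻¹ ≡ 3 (mod 16), t ≡ 7. Hence k ≡ 25080 + 49979·7 = 374933 (mod 799664).

374933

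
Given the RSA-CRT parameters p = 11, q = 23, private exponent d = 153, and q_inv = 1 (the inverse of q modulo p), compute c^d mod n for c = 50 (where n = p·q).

d_p = d mod (p−1) = 153 mod 10 = 3; d_q = d mod (q−1) = 21.
m₁ = c^(d_p) mod p: c ≡ 6 (mod 11), and 6^3 mod 11 = 7.
m₂ = c^(d_q) mod q: c ≡ 4 (mod 23), and 4^21 mod 23 = 6.
h = q_inv·(m₁ − m₂) mod p = 1·(7 − 6) mod 11 = 1.
m = m₂ + h·q = 6 + 1·23 = 29.

29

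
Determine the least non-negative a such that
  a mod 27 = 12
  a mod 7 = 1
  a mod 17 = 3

The moduli are pairwise coprime; N = 27·7·17 = 3213.
N/27 = 119; 119 ≡ 11 (mod 27); 11·5 ≡ 1, so inverse 5.
N/7 = 459; 459 ≡ 4 (mod 7); 4·2 ≡ 1, so inverse 2.
N/17 = 189; 189 ≡ 2 (mod 17); 2·9 ≡ 1, so inverse 9.
a ≡ 12·119·5 + 1·459·2 + 3·189·9 = 13161.
13161 mod 3213 = 309.

309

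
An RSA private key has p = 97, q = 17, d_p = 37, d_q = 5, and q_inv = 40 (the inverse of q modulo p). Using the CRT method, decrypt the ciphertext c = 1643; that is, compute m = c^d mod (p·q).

m₁ = c^(d_p) mod p: c ≡ 91 (mod 97), and 91^37 mod 97 = 91.
m₂ = c^(d_q) mod q: c ≡ 11 (mod 17), and 11^5 mod 17 = 10.
h = q_inv·(m₁ − m₂) mod p = 40·(91 − 10) mod 97 = 39.
m = m₂ + h·q = 10 + 39·17 = 673.

673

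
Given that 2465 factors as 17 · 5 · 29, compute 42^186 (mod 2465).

489

Mod 17: 42 ≡ 8; by Fermat, exponent reduces to 186 mod 16 = 10; 8^10 ≡ 13 (mod 17).
Mod 5: 42 ≡ 2; by Fermat, exponent reduces to 186 mod 4 = 2; 2^2 ≡ 4 (mod 5).
Mod 29: 42 ≡ 13; by Fermat, exponent reduces to 186 mod 28 = 18; 13^18 ≡ 25 (mod 29).
Combine by CRT: x ≡ 13 (mod 17), x ≡ 4 (mod 5), x ≡ 25 (mod 29) ⇒ x ≡ 489 (mod 2465).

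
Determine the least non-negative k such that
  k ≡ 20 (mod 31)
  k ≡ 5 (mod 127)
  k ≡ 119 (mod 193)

378592

The moduli are pairwise coprime; N = 31·127·193 = 759841.
N/31 = 24511; 24511 ≡ 21 (mod 31); 21·3 ≡ 1, so inverse 3.
N/127 = 5983; 5983 ≡ 14 (mod 127); 14·118 ≡ 1, so inverse 118.
N/193 = 3937; 3937 ≡ 77 (mod 193); 77·188 ≡ 1, so inverse 188.
k ≡ 20·24511·3 + 5·5983·118 + 119·3937·188 = 93079194.
93079194 mod 759841 = 378592.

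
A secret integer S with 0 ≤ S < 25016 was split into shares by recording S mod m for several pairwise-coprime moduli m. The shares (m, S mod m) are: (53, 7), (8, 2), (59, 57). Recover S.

Combine the congruences pairwise.
From S ≡ 7 (mod 53) write S = 7 + 53t. Substituting into S ≡ 2 (mod 8) gives 53t ≡ 3 (mod 8), and since 5⁻¹ ≡ 5 (mod 8), t ≡ 7. Hence S ≡ 7 + 53·7 = 378 (mod 424).
From S ≡ 378 (mod 424) write S = 378 + 424t. Substituting into S ≡ 57 (mod 59) gives 424t ≡ 33 (mod 59), and since 11⁻¹ ≡ 43 (mod 59), t ≡ 3. Hence S ≡ 378 + 424·3 = 1650 (mod 25016).

1650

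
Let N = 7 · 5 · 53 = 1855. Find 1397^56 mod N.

Mod 7: 1397 ≡ 4; by Fermat, exponent reduces to 56 mod 6 = 2; 4^2 ≡ 2 (mod 7).
Mod 5: 1397 ≡ 2; since 4 | 56, by Fermat 2^56 ≡ 1 (mod 5).
Mod 53: 1397 ≡ 19; by Fermat, exponent reduces to 56 mod 52 = 4; 19^4 ≡ 47 (mod 53).
Combine by CRT: x ≡ 2 (mod 7), x ≡ 1 (mod 5), x ≡ 47 (mod 53) ⇒ x ≡ 471 (mod 1855).

471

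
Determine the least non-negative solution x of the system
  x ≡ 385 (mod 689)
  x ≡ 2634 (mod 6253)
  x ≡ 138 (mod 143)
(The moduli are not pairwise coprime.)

2466316

gcd(689, 6253) = 13 and 13 | (2634 − 385), so the pair is consistent; merging gives x ≡ 146453 (mod 331409), where 331409 = lcm(689, 6253).
gcd(331409, 143) = 13 and 13 | (138 − 146453), so the pair is consistent; merging gives x ≡ 2466316 (mod 3645499), where 3645499 = lcm(331409, 143).
The solution is unique modulo lcm(689, 6253, 143) = 3645499.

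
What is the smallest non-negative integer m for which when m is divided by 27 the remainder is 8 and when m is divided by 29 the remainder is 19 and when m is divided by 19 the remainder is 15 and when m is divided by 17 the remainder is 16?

The moduli are pairwise coprime; N = 27·29·19·17 = 252909.
N/27 = 9367; 9367 ≡ 25 (mod 27); 25·13 ≡ 1, so inverse 13.
N/29 = 8721; 8721 ≡ 21 (mod 29); 21·18 ≡ 1, so inverse 18.
N/19 = 13311; 13311 ≡ 11 (mod 19); 11·7 ≡ 1, so inverse 7.
N/17 = 14877; 14877 ≡ 2 (mod 17); 2·9 ≡ 1, so inverse 9.
m ≡ 8·9367·13 + 19·8721·18 + 15·13311·7 + 16·14877·9 = 7496693.
7496693 mod 252909 = 162332.

162332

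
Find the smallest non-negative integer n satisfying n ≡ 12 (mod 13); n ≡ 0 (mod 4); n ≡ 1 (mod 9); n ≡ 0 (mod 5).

1000

Combine the congruences pairwise.
From n ≡ 12 (mod 13) write n = 12 + 13t. Substituting into n ≡ 0 (mod 4) gives 13t ≡ 0 (mod 4), and since 1⁻¹ ≡ 1 (mod 4), t ≡ 0. Hence n ≡ 12 + 13·0 = 12 (mod 52).
From n ≡ 12 (mod 52) write n = 12 + 52t. Substituting into n ≡ 1 (mod 9) gives 52t ≡ 7 (mod 9), and since 7⁻¹ ≡ 4 (mod 9), t ≡ 1. Hence n ≡ 12 + 52·1 = 64 (mod 468).
From n ≡ 64 (mod 468) write n = 64 + 468t. Substituting into n ≡ 0 (mod 5) gives 468t ≡ 1 (mod 5), and since 3⁻¹ ≡ 2 (mod 5), t ≡ 2. Hence n ≡ 64 + 468·2 = 1000 (mod 2340).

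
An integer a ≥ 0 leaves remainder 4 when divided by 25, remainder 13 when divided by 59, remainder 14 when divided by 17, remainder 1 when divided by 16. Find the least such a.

Combine the congruences pairwise.
From a ≡ 4 (mod 25) write a = 4 + 25t. Substituting into a ≡ 13 (mod 59) gives 25t ≡ 9 (mod 59), and since 25⁻¹ ≡ 26 (mod 59), t ≡ 57. Hence a ≡ 4 + 25·57 = 1429 (mod 1475).
From a ≡ 1429 (mod 1475) write a = 1429 + 1475t. Substituting into a ≡ 14 (mod 17) gives 1475t ≡ 13 (mod 17), and since 13⁻¹ ≡ 4 (mod 17), t ≡ 1. Hence a ≡ 1429 + 1475·1 = 2904 (mod 25075).
From a ≡ 2904 (mod 25075) write a = 2904 + 25075t. Substituting into a ≡ 1 (mod 16) gives 25075t ≡ 9 (mod 16), and since 3⁻¹ ≡ 11 (mod 16), t ≡ 3. Hence a ≡ 2904 + 25075·3 = 78129 (mod 401200).

78129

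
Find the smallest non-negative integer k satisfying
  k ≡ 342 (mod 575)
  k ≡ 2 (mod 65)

4942

Combine the congruences pairwise.
gcd(575, 65) = 5 and 5 | (2 − 342), so the pair is consistent; merging gives k ≡ 4942 (mod 7475), where 7475 = lcm(575, 65).
The solution is unique modulo lcm(575, 65) = 7475.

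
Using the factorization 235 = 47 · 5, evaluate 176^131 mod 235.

Mod 47: 176 ≡ 35; by Fermat, exponent reduces to 131 mod 46 = 39; 35^39 ≡ 19 (mod 47).
Mod 5: 176 ≡ 1; by Fermat, exponent reduces to 131 mod 4 = 3; 1^3 ≡ 1 (mod 5).
Combine by CRT: x ≡ 19 (mod 47), x ≡ 1 (mod 5) ⇒ x ≡ 66 (mod 235).

66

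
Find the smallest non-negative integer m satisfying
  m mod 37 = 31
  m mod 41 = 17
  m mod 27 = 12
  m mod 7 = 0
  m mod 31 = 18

The moduli are pairwise coprime; N = 37·41·27·7·31 = 8888103.
N/37 = 240219; 240219 ≡ 15 (mod 37); 15·5 ≡ 1, so inverse 5.
N/41 = 216783; 216783 ≡ 16 (mod 41); 16·18 ≡ 1, so inverse 18.
N/27 = 329189; 329189 ≡ 5 (mod 27); 5·11 ≡ 1, so inverse 11.
N/7 = 1269729; 1269729 ≡ 6 (mod 7); 6·6 ≡ 1, so inverse 6.
N/31 = 286713; 286713 ≡ 25 (mod 31); 25·5 ≡ 1, so inverse 5.
m ≡ 31·240219·5 + 17·216783·18 + 12·329189·11 + 0·1269729·6 + 18·286713·5 = 172826661.
172826661 mod 8888103 = 3952704.

3952704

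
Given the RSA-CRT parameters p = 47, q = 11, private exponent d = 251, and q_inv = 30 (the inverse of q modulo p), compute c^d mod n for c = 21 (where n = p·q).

175

d_p = d mod (p−1) = 251 mod 46 = 21; d_q = d mod (q−1) = 1.
m₁ = c^(d_p) mod p: c ≡ 21 (mod 47), and 21^21 mod 47 = 34.
m₂ = c^(d_q) mod q: c ≡ 10 (mod 11), and 10^1 mod 11 = 10.
h = q_inv·(m₁ − m₂) mod p = 30·(34 − 10) mod 47 = 15.
m = m₂ + h·q = 10 + 15·11 = 175.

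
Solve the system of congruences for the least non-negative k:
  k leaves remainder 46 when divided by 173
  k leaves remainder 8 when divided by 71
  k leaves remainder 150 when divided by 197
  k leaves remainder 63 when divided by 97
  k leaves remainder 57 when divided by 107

1422869686

The moduli are pairwise coprime; N = 173·71·197·97·107 = 25114595629.
N/173 = 145171073; 145171073 ≡ 26 (mod 173); 26·20 ≡ 1, so inverse 20.
N/71 = 353726699; 353726699 ≡ 13 (mod 71); 13·11 ≡ 1, so inverse 11.
N/197 = 127485257; 127485257 ≡ 56 (mod 197); 56·95 ≡ 1, so inverse 95.
N/97 = 258913357; 258913357 ≡ 84 (mod 97); 84·82 ≡ 1, so inverse 82.
N/107 = 234715847; 234715847 ≡ 5 (mod 107); 5·43 ≡ 1, so inverse 43.
k ≡ 46·145171073·20 + 8·353726699·11 + 150·127485257·95 + 63·258913357·82 + 57·234715847·43 = 3894185192181.
3894185192181 mod 25114595629 = 1422869686.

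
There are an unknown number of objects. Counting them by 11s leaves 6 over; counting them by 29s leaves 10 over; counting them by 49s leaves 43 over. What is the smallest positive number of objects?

2591

From N ≡ 6 (mod 11) write N = 6 + 11t. Substituting into N ≡ 10 (mod 29) gives 11t ≡ 4 (mod 29), and since 11⁻¹ ≡ 8 (mod 29), t ≡ 3. Hence N ≡ 6 + 11·3 = 39 (mod 319).
From N ≡ 39 (mod 319) write N = 39 + 319t. Substituting into N ≡ 43 (mod 49) gives 319t ≡ 4 (mod 49), and since 25⁻¹ ≡ 2 (mod 49), t ≡ 8. Hence N ≡ 39 + 319·8 = 2591 (mod 15631).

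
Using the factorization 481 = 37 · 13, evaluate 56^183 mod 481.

51

Mod 37: 56 ≡ 19; by Fermat, exponent reduces to 183 mod 36 = 3; 19^3 ≡ 14 (mod 37).
Mod 13: 56 ≡ 4; by Fermat, exponent reduces to 183 mod 12 = 3; 4^3 ≡ 12 (mod 13).
Combine by CRT: x ≡ 14 (mod 37), x ≡ 12 (mod 13) ⇒ x ≡ 51 (mod 481).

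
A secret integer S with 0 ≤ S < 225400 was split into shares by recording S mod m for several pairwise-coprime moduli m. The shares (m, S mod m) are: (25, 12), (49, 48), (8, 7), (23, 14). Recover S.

From S ≡ 12 (mod 25) write S = 12 + 25t. Substituting into S ≡ 48 (mod 49) gives 25t ≡ 36 (mod 49), and since 25⁻¹ ≡ 2 (mod 49), t ≡ 23. Hence S ≡ 12 + 25·23 = 587 (mod 1225).
From S ≡ 587 (mod 1225) write S = 587 + 1225t. Substituting into S ≡ 7 (mod 8) gives 1225t ≡ 4 (mod 8), and since 1⁻¹ ≡ 1 (mod 8), t ≡ 4. Hence S ≡ 587 + 1225·4 = 5487 (mod 9800).
From S ≡ 5487 (mod 9800) write S = 5487 + 9800t. Substituting into S ≡ 14 (mod 23) gives 9800t ≡ 1 (mod 23), and since 2⁻¹ ≡ 12 (mod 23), t ≡ 12. Hence S ≡ 5487 + 9800·12 = 123087 (mod 225400).

123087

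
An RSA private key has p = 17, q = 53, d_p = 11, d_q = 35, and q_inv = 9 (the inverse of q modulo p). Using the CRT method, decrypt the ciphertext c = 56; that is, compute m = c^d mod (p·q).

m₁ = c^(d_p) mod p: c ≡ 5 (mod 17), and 5^11 mod 17 = 11.
m₂ = c^(d_q) mod q: c ≡ 3 (mod 53), and 3^35 mod 53 = 33.
h = q_inv·(m₁ − m₂) mod p = 9·(11 − 33) mod 17 = 6.
m = m₂ + h·q = 33 + 6·53 = 351.

351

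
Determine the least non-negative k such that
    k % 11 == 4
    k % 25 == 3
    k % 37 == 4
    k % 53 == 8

From k ≡ 4 (mod 11) write k = 4 + 11t. Substituting into k ≡ 3 (mod 25) gives 11t ≡ 24 (mod 25), and since 11⁻¹ ≡ 16 (mod 25), t ≡ 9. Hence k ≡ 4 + 11·9 = 103 (mod 275).
From k ≡ 103 (mod 275) write k = 103 + 275t. Substituting into k ≡ 4 (mod 37) gives 275t ≡ 12 (mod 37), and since 16⁻¹ ≡ 7 (mod 37), t ≡ 10. Hence k ≡ 103 + 275·10 = 2853 (mod 10175).
From k ≡ 2853 (mod 10175) write k = 2853 + 10175t. Substituting into k ≡ 8 (mod 53) gives 10175t ≡ 17 (mod 53), and since 52⁻¹ ≡ 52 (mod 53), t ≡ 36. Hence k ≡ 2853 + 10175·36 = 369153 (mod 539275).

369153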